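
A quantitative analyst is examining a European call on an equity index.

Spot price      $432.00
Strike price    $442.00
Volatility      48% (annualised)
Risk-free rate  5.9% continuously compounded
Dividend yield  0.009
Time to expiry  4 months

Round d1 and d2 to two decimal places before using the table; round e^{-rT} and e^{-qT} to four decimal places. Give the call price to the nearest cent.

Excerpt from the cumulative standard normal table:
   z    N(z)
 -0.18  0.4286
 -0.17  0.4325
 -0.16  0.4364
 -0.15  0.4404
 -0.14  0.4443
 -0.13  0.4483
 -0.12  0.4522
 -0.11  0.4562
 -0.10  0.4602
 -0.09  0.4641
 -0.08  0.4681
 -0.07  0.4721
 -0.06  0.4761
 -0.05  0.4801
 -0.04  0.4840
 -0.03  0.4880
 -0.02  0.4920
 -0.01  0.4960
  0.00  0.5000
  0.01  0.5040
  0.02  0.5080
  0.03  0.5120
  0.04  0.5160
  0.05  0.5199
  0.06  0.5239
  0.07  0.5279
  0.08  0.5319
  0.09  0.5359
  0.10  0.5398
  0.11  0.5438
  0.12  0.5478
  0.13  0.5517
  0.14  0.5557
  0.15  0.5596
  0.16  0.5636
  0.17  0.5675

$46.81

σ√T = 0.48·√0.3333 = 0.2771
d₁ = [ln(432/442) + (0.059 − 0.009 + 0.48²/2)·0.3333] / 0.2771 = [-0.0229 + 0.0551] / 0.2771 = 0.1161 ⇒ 0.12
d₂ = d₁ − σ√T = 0.1161 − 0.2771 = -0.1610 ⇒ -0.16
e^(−qT) = e^(−0.009·0.3333) = 0.9970;  e^(−rT) = e^(−0.059·0.3333) = 0.9805
N(d₁) = N(0.12) = 0.5478;  N(d₂) = N(-0.16) = 0.4364
C = 432·0.9970·0.5478 − 442·0.9805·0.4364 = 235.9397 − 189.1275 = 46.8122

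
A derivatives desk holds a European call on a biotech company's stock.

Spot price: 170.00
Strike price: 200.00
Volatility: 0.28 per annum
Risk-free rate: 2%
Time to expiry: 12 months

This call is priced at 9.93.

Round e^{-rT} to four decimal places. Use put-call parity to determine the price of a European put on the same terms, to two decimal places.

e^(−rT) = e^(−0.02·1) = 0.9802
Put-call parity: C − P = S − K·e^(−rT) = 170 − 200·0.9802 = 170 − 196.0400 = -26.0400
P = C − (C − P) = 9.93 − (-26.0400) = 35.9700

35.97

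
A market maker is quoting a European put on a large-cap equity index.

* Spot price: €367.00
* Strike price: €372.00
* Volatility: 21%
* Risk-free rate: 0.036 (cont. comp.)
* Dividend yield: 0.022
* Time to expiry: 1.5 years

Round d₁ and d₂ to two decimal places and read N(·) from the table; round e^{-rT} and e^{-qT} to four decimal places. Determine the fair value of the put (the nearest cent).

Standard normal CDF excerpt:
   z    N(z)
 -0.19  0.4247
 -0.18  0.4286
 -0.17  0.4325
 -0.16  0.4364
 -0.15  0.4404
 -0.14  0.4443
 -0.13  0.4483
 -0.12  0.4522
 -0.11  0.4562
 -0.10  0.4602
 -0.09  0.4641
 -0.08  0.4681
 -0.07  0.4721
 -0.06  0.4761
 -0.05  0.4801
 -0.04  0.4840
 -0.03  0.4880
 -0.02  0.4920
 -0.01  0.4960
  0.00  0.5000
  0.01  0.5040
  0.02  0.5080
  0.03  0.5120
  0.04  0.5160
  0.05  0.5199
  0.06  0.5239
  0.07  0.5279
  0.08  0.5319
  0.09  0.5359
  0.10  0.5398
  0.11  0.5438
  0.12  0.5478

€35.29

σ√T = 0.21 × 1.2247 = 0.2572
d₁ = [ln(367/372) + (0.036 − 0.022 + 0.21²/2)·1.5] / 0.2572 = [-0.0135 + 0.0541] / 0.2572 = 0.1576 → 0.16
d₂ = d₁ − σ√T = 0.1576 − 0.2572 = -0.0996 → -0.10
exp(−qT) = exp(−0.022·1.5) = 0.9675;  exp(−rT) = exp(−0.036·1.5) = 0.9474
N(−d₂) = N(0.10) = 0.5398;  N(−d₁) = N(-0.16) = 0.4364
P = 372·0.9474·0.5398 − 367·0.9675·0.4364 = 190.2432 − 154.9536 = 35.2896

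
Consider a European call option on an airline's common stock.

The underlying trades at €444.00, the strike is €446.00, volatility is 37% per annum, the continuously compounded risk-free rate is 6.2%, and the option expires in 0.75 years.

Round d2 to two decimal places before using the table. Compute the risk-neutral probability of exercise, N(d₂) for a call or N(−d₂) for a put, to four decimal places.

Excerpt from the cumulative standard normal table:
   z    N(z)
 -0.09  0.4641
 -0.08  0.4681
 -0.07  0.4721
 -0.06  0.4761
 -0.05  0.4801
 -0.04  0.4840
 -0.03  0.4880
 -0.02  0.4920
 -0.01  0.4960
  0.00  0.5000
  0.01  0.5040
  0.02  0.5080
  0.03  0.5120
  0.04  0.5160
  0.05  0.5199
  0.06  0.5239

0.4880

T = 0.75;  σ√T = 0.3204
d₁ = [ln(444/446) + (0.062 + ½·0.37²)·0.75] / (σ√T) = (-0.0045 + 0.0978) / 0.3204 = 0.2913 ⇒ 0.29
d₂ = 0.2913 − 0.3204 = -0.0291 ⇒ -0.03
Pr(exercise) under Q = N(d₂) = 0.4880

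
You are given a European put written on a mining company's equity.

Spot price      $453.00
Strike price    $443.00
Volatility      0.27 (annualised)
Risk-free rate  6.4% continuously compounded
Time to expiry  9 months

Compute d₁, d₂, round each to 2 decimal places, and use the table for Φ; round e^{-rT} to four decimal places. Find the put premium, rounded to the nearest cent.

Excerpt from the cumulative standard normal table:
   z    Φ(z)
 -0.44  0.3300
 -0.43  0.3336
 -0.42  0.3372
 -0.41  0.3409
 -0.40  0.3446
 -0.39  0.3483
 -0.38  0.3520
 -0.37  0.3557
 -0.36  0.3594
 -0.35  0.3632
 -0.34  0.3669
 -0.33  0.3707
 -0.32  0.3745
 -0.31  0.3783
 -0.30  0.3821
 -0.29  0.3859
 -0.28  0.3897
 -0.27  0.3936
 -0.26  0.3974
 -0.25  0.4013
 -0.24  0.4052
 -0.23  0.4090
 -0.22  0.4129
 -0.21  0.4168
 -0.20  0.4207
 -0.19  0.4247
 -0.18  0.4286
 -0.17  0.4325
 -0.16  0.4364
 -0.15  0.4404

$28.21

σ√T = 0.27·√0.75 = 0.2338
d₁ = [ln(453/443) + (0.064 + 0.27²/2)·0.75] / 0.2338 = [0.0223 + 0.0753] / 0.2338 = 0.4177 → 0.42
d₂ = d₁ − σ√T = 0.4177 − 0.2338 = 0.1838 → 0.18
exp(−rT) = exp(−0.064·0.75) = 0.9531
N(−d₂) = N(-0.18) = 0.4286;  N(−d₁) = N(-0.42) = 0.3372
P = 443·0.9531·0.4286 − 453·0.3372 = 180.9649 − 152.7516 = 28.2133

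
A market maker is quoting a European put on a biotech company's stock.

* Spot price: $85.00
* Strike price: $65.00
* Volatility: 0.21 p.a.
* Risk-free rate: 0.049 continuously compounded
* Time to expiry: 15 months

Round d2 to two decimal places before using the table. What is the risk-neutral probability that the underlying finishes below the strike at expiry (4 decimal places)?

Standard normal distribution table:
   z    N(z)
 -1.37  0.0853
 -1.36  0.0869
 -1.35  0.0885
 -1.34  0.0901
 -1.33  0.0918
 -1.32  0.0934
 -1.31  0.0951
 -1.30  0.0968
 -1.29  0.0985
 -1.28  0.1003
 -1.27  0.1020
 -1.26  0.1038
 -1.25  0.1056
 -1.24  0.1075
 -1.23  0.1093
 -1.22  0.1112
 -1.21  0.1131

0.0985

T = 1.25;  σ√T = 0.2348
d₁ = [ln(85/65) + (0.049 + ½·0.21²)·1.25] / (σ√T) = (0.2683 + 0.0888) / 0.2348 = 1.5209 → 1.52
d₂ = 1.5209 − 0.2348 = 1.2861 → 1.29
Pr(exercise) under Q = N(−d₂) = N(-1.29) = 0.0985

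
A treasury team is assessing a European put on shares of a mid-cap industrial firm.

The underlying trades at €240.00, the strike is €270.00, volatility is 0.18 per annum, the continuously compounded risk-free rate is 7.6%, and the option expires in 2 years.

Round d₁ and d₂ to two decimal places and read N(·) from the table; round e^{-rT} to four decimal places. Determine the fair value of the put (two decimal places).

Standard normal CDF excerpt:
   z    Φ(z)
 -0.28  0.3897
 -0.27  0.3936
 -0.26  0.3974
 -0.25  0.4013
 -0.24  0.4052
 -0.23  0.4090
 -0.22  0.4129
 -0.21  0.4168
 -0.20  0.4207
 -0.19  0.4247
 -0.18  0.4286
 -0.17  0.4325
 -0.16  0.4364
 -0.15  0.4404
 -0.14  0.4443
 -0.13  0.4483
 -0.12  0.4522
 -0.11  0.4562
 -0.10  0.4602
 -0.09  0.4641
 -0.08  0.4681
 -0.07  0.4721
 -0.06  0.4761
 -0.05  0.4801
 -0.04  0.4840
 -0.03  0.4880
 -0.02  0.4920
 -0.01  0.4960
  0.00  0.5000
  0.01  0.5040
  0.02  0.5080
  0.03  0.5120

σ√T = 0.18·√2 = 0.2546
d₁ = [ln(240/270) + (0.076 + 0.18²/2)·2] / 0.2546 = [-0.1178 + 0.1844] / 0.2546 = 0.2617 which rounds to 0.26
d₂ = d₁ − σ√T = 0.2617 − 0.2546 = 0.0071 which rounds to 0.01
exp(−rT) = exp(−0.076·2) = 0.8590
P = 270·0.8590·N(-0.01) − 240·N(-0.26) = 270·0.8590·0.4960 − 240·0.3974 = 115.0373 − 95.3760 = 19.6613

€19.66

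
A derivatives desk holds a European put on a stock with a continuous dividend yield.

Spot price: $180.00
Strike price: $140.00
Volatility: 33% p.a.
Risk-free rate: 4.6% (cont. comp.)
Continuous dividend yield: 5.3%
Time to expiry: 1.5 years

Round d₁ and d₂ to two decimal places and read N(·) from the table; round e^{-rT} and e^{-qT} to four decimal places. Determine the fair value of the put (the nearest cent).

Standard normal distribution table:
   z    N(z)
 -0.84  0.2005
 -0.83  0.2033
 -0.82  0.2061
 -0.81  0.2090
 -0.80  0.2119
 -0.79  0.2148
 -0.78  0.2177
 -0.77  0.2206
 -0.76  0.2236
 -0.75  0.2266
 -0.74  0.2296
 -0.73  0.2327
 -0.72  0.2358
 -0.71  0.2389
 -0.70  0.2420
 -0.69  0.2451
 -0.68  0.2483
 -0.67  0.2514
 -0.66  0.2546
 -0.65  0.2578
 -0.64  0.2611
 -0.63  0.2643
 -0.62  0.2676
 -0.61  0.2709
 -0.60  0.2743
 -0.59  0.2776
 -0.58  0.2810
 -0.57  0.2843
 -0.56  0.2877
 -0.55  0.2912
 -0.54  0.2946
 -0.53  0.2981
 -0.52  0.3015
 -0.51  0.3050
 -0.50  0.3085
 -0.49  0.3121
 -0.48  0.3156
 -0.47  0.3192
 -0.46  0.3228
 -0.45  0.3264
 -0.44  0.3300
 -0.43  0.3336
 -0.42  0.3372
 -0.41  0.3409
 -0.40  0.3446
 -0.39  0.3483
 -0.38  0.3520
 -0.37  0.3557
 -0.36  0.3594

$10.28

T = 1.5;  σ√T = 0.4042
d₁ = [ln(180/140) + (0.046 − 0.053 + ½·0.33²)·1.5] / (σ√T) = (0.2513 + 0.0712) / 0.4042 = 0.7979 which rounds to 0.80
d₂ = 0.7979 − 0.4042 = 0.3937 which rounds to 0.39
e^(−qT) = e^(−0.053·1.5) = 0.9236;  e^(−rT) = e^(−0.046·1.5) = 0.9333
P = 140·0.9333·N(-0.39) − 180·0.9236·N(-0.80) = 140·0.9333·0.3483 − 180·0.9236·0.2119 = 45.5096 − 35.2280 = 10.2816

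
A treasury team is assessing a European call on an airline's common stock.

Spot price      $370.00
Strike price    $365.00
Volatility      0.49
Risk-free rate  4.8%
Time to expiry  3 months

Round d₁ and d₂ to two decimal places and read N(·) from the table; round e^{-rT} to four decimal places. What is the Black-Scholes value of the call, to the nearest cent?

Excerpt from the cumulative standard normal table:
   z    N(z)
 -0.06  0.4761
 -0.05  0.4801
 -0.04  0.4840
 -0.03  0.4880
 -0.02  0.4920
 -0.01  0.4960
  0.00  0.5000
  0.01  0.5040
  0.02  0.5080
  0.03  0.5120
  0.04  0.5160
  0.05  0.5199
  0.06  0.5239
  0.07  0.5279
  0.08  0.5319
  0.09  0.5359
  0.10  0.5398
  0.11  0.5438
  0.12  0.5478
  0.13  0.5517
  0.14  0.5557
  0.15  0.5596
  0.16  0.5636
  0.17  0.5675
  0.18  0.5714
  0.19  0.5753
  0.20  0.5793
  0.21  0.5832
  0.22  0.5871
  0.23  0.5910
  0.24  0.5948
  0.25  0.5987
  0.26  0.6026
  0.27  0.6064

T = 0.25;  σ√T = 0.2450
d₁ = [ln(370/365) + (0.048 + 0.49²/2)·0.25] / 0.2450 = [0.0136 + 0.0420] / 0.2450 = 0.2270 → 0.23
d₂ = d₁ − σ√T = 0.2270 − 0.2450 = -0.0180 → -0.02
e^(−rT) = e^(−0.048·0.25) = 0.9881
C = 370·N(0.23) − 365·0.9881·N(-0.02) = 370·0.5910 − 365·0.9881·0.4920 = 218.6700 − 177.4430 = 41.2270

$41.23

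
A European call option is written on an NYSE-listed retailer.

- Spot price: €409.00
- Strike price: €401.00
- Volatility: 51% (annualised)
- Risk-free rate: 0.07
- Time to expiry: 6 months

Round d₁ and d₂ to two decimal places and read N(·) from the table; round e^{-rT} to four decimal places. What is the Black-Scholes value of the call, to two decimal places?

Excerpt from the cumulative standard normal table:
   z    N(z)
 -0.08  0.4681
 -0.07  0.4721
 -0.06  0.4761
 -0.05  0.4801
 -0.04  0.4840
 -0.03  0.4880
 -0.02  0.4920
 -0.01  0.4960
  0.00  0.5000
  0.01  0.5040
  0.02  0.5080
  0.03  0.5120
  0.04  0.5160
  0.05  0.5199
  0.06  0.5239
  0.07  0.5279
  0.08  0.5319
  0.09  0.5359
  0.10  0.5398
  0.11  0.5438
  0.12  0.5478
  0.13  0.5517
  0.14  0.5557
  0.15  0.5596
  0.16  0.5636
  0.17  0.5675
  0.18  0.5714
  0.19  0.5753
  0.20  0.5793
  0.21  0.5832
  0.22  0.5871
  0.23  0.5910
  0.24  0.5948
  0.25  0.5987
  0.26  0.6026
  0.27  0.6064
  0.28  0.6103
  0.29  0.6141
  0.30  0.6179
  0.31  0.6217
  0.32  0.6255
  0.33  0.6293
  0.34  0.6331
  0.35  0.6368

T = 0.5;  σ√T = 0.3606
d₁ = [ln(409/401) + (0.07 + 0.51²/2)·0.5] / 0.3606 = [0.0198 + 0.1000] / 0.3606 = 0.3321 which rounds to 0.33
d₂ = d₁ − σ√T = 0.3321 − 0.3606 = -0.0285 which rounds to -0.03
exp(−rT) = exp(−0.07·0.5) = 0.9656
N(d₁) = N(0.33) = 0.6293;  N(d₂) = N(-0.03) = 0.4880
C = 409·0.6293 − 401·0.9656·0.4880 = 257.3837 − 188.9563 = 68.4274

€68.43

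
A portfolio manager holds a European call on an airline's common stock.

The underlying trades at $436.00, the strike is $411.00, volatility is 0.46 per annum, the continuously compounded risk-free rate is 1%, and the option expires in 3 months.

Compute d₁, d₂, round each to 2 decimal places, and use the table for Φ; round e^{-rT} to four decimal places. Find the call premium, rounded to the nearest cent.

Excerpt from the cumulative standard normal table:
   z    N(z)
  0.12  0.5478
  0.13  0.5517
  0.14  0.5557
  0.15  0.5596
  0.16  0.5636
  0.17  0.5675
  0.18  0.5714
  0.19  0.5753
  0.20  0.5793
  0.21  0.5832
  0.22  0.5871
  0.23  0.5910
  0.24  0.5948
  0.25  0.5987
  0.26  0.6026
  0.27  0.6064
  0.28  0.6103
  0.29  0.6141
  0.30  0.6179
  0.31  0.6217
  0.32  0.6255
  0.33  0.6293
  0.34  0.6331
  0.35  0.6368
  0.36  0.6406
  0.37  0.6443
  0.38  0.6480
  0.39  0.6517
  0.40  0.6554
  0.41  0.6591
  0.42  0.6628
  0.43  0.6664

$53.11

σ√T = 0.46 × 0.5000 = 0.2300
d₁ = [ln(436/411) + (0.01 + 0.46²/2)·0.25] / 0.2300 = [0.0590 + 0.0290] / 0.2300 = 0.3826 ≈ 0.38
d₂ = d₁ − σ√T = 0.3826 − 0.2300 = 0.1526 ≈ 0.15
exp(−rT) = exp(−0.01·0.25) = 0.9975
N(d₁) = N(0.38) = 0.6480;  N(d₂) = N(0.15) = 0.5596
C = 436·0.6480 − 411·0.9975·0.5596 = 282.5280 − 229.4206 = 53.1074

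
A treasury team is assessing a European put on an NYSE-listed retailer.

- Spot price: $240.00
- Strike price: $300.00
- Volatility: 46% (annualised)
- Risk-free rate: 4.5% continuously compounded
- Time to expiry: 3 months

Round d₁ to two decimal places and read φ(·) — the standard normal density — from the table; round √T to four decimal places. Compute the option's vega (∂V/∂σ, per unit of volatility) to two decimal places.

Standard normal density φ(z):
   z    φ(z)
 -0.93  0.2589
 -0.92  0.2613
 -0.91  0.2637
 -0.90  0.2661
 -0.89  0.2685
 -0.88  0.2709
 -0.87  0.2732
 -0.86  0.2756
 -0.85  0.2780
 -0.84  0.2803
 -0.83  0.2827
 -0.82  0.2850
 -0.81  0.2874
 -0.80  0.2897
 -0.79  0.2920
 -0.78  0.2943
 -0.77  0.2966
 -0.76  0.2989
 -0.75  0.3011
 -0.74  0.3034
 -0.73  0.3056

34.49

σ√T = 0.46 × 0.5000 = 0.2300
d₁ = [ln(240/300) + (0.045 + ½·0.46²)·0.25] / (σ√T) = (-0.2231 + 0.0377) / 0.2300 = -0.8063 which rounds to -0.81
√T = √0.25 = 0.5000
φ(d₁) = φ(-0.81) = 0.2874
vega = S·φ(d₁)·√T = 240·0.2874·0.5000 = 34.4880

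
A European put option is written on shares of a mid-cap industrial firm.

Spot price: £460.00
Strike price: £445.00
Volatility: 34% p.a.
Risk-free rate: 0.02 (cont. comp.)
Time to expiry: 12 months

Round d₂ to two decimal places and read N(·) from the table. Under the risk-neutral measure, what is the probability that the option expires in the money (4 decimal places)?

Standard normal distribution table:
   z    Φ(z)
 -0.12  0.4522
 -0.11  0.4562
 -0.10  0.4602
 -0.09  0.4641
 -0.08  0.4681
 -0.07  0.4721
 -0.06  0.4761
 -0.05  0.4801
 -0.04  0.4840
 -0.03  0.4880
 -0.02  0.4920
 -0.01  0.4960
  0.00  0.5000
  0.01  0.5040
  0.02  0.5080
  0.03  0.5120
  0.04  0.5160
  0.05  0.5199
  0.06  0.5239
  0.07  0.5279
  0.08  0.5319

0.5040

σ√T = 0.34 × 1.0000 = 0.3400
d₁ = [ln(460/445) + (0.02 + 0.34²/2)·1] / 0.3400 = [0.0332 + 0.0778] / 0.3400 = 0.3263 which rounds to 0.33
d₂ = d₁ − σ√T = 0.3263 − 0.3400 = -0.0137 which rounds to -0.01
Pr(exercise) under Q = N(−d₂) = N(0.01) = 0.5040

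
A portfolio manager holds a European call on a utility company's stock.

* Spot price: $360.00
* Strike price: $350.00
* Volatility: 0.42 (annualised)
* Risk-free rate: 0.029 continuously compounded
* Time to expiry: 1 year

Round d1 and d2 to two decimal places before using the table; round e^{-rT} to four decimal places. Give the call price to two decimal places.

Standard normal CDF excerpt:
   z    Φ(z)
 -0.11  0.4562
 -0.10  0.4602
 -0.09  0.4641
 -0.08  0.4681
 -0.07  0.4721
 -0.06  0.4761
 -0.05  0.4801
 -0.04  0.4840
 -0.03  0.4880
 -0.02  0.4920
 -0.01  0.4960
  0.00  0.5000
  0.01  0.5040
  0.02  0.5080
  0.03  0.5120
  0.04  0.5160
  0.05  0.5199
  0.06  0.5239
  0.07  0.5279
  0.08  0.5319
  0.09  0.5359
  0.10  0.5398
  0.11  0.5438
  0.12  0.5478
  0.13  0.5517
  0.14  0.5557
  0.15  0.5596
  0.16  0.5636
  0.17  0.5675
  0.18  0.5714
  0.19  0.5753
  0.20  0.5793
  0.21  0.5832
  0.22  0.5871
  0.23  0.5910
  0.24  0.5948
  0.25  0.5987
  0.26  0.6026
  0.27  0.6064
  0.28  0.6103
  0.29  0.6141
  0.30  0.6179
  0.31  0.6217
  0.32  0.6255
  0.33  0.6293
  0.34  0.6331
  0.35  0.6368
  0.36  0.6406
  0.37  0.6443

$68.74

σ√T = 0.42 × 1.0000 = 0.4200
d₁ = [ln(360/350) + (0.029 + 0.42²/2)·1] / 0.4200 = [0.0282 + 0.1172] / 0.4200 = 0.3461 which rounds to 0.35
d₂ = d₁ − σ√T = 0.3461 − 0.4200 = -0.0739 which rounds to -0.07
exp(−rT) = exp(−0.029·1) = 0.9714
C = 360·N(0.35) − 350·0.9714·N(-0.07) = 360·0.6368 − 350·0.9714·0.4721 = 229.2480 − 160.5093 = 68.7387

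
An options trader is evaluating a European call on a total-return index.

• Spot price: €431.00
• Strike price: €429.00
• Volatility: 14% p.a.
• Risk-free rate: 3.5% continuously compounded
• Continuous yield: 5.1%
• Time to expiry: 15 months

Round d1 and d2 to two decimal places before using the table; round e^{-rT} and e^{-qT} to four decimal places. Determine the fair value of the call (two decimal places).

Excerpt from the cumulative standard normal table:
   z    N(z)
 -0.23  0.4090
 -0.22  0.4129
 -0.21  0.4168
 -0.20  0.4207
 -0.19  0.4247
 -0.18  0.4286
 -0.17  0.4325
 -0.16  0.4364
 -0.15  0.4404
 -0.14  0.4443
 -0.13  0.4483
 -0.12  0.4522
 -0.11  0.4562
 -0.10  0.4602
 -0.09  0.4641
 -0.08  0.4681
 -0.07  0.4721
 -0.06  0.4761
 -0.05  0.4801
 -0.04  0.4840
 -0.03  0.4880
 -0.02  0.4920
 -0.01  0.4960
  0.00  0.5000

€22.95

σ√T = 0.14·√1.25 = 0.1565
d₁ = [ln(431/429) + (0.035 − 0.051 + 0.14²/2)·1.25] / 0.1565 = [0.0047 − 0.0077] / 0.1565 = -0.0198 which rounds to -0.02
d₂ = d₁ − σ√T = -0.0198 − 0.1565 = -0.1763 which rounds to -0.18
e^(−qT) = e^(−0.051·1.25) = 0.9382;  e^(−rT) = e^(−0.035·1.25) = 0.9572
C = 431·0.9382·N(-0.02) − 429·0.9572·N(-0.18) = 431·0.9382·0.4920 − 429·0.9572·0.4286 = 198.9472 − 175.9998 = 22.9474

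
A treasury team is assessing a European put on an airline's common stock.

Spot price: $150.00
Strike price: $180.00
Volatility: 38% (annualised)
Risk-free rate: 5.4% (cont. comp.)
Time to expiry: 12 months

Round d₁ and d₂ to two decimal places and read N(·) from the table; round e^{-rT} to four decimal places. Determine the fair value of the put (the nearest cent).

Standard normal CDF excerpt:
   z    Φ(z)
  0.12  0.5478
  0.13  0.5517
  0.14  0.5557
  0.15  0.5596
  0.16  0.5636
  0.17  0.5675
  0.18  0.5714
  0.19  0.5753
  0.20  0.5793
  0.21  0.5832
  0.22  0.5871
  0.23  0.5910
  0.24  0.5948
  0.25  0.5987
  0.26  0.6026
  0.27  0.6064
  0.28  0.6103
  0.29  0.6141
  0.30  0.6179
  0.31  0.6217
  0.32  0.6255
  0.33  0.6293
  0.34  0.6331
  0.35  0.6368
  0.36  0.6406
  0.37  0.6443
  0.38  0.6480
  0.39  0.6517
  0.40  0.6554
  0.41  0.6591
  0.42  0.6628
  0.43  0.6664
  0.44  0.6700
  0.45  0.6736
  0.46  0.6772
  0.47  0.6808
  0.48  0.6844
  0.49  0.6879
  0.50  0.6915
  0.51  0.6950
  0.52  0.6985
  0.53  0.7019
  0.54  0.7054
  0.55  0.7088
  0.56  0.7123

$35.76

σ√T = 0.38·√1 = 0.3800
d₁ = [ln(150/180) + (0.054 + 0.38²/2)·1] / 0.3800 = [-0.1823 + 0.1262] / 0.3800 = -0.1477 which rounds to -0.15
d₂ = d₁ − σ√T = -0.1477 − 0.3800 = -0.5277 which rounds to -0.53
e^(−rT) = e^(−0.054·1) = 0.9474
P = 180·0.9474·N(0.53) − 150·N(0.15) = 180·0.9474·0.7019 − 150·0.5596 = 119.6964 − 83.9400 = 35.7564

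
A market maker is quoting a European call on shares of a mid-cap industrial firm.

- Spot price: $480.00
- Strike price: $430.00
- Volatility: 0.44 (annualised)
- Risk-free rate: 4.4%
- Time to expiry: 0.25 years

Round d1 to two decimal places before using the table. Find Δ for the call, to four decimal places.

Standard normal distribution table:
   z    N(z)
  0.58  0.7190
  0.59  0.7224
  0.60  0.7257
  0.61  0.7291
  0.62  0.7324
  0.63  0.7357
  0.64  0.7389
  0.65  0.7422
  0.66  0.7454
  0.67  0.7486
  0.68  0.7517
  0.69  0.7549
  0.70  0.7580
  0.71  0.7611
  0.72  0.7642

0.7454

σ√T = 0.44 × 0.5000 = 0.2200
d₁ = [ln(480/430) + (0.044 + ½·0.44²)·0.25] / (σ√T) = (0.1100 + 0.0352) / 0.2200 = 0.6600 → 0.66
N(d₁) = N(0.66) = 0.7454
Δ_call = N(d₁) = 0.7454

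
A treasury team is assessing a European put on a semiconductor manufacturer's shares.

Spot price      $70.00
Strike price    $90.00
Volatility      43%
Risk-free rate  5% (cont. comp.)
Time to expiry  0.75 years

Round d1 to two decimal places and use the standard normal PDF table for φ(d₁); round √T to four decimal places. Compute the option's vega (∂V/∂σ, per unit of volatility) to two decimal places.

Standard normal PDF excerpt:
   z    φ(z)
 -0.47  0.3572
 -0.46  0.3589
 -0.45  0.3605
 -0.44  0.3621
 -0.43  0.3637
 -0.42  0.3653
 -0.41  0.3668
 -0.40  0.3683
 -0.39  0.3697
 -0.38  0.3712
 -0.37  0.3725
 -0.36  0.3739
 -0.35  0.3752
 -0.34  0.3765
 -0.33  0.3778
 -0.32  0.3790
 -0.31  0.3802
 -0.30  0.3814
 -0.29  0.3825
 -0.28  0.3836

σ√T = 0.43 × 0.8660 = 0.3724
d₁ = [ln(70/90) + (0.05 + ½·0.43²)·0.75] / (σ√T) = (-0.2513 + 0.1068) / 0.3724 = -0.3880 ≈ -0.39
√T = √0.75 = 0.8660
φ(d₁) = φ(-0.39) = 0.3697
vega = S·φ(d₁)·√T = 70·0.3697·0.8660 = 22.4112

22.41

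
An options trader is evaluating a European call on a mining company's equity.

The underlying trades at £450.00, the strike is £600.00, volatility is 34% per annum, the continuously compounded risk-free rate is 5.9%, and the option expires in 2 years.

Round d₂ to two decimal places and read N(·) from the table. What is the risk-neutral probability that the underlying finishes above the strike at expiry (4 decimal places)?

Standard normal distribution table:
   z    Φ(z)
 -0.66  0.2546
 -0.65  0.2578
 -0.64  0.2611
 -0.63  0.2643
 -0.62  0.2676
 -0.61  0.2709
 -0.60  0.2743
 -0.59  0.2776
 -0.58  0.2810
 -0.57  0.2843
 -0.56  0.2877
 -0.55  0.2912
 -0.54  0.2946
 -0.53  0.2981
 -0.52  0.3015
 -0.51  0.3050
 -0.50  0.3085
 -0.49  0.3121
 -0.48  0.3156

0.2776

σ√T = 0.34 × 1.4142 = 0.4808
d₁ = [ln(450/600) + (0.059 + 0.34²/2)·2] / 0.4808 = [-0.2877 + 0.2336] / 0.4808 = -0.1125 which rounds to -0.11
d₂ = d₁ − σ√T = -0.1125 − 0.4808 = -0.5933 which rounds to -0.59
Pr(exercise) under Q = N(d₂) = 0.2776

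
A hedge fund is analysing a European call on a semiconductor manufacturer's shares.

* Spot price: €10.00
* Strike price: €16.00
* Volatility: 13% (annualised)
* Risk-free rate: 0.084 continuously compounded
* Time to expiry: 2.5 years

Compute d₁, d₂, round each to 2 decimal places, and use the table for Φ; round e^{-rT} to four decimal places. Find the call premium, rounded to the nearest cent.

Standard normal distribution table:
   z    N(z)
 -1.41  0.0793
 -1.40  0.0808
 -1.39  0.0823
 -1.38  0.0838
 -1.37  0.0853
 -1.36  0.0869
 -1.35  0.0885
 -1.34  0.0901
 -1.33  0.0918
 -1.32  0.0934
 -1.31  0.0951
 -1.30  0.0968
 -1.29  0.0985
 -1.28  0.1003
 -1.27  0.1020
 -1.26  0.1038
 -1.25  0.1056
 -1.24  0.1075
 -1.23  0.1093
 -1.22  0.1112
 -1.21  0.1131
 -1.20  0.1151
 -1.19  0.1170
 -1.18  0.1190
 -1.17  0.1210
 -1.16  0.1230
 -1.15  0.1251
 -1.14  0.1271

σ√T = 0.13·√2.5 = 0.2055
d₁ = [ln(10/16) + (0.084 + 0.13²/2)·2.5] / 0.2055 = [-0.4700 + 0.2311] / 0.2055 = -1.1622 ⇒ -1.16
d₂ = d₁ − σ√T = -1.1622 − 0.2055 = -1.3677 ⇒ -1.37
exp(−rT) = exp(−0.084·2.5) = 0.8106
C = 10·N(-1.16) − 16·0.8106·N(-1.37) = 10·0.1230 − 16·0.8106·0.0853 = 1.2300 − 1.1063 = 0.1237

€0.12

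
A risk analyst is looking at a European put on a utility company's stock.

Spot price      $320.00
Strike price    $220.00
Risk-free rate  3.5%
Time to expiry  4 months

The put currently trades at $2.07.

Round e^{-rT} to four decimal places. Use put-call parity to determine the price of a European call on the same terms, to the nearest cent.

e^(−rT) = e^(−0.035·0.3333) = 0.9884
Put-call parity: C − P = S − K·e^(−rT) = 320 − 220·0.9884 = 320 − 217.4480 = 102.5520
C = P + (C − P) = 2.07 + (102.5520) = 104.6220

$104.62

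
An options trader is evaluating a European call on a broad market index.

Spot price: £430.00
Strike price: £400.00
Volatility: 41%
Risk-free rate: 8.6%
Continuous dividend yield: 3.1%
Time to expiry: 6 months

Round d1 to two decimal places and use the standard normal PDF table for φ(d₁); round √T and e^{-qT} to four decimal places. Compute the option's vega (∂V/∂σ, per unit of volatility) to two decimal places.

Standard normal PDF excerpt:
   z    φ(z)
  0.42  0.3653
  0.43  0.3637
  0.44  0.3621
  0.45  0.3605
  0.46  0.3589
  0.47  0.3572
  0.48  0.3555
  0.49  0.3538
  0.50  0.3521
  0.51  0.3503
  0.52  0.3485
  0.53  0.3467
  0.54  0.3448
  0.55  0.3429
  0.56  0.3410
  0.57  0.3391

105.92

σ√T = 0.41 × 0.7071 = 0.2899
d₁ = [ln(430/400) + (0.086 − 0.031 + 0.41²/2)·0.5] / 0.2899 = [0.0723 + 0.0695] / 0.2899 = 0.4893 which rounds to 0.49
√T = √0.5 = 0.7071
φ(d₁) = φ(0.49) = 0.3538
e^(−qT) = e^(−0.031·0.5) = 0.9846
vega = S·e^(−qT)·φ(d₁)·√T = 430·0.9846·0.3538·0.7071 = 105.9173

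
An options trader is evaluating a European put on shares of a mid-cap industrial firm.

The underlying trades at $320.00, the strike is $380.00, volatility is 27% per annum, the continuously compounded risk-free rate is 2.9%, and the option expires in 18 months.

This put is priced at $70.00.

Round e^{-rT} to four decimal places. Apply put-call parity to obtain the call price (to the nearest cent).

$26.19

exp(−rT) = exp(−0.029·1.5) = 0.9574
Put-call parity: C − P = S − K·e^(−rT) = 320 − 380·0.9574 = 320 − 363.8120 = -43.8120
C = P + (C − P) = 70.00 + (-43.8120) = 26.1880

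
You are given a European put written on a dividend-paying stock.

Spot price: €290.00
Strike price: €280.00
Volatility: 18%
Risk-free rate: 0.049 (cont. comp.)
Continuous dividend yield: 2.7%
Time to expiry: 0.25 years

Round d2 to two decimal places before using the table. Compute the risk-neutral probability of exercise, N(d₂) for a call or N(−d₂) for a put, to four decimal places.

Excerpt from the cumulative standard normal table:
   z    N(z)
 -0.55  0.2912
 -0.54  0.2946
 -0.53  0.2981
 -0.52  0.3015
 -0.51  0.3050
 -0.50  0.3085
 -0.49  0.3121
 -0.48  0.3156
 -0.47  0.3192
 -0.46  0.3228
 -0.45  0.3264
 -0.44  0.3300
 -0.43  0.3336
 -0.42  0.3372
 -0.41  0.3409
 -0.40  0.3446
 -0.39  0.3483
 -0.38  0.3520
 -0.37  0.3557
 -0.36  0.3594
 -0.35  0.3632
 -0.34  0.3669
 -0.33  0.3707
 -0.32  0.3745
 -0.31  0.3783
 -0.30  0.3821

σ√T = 0.18·√0.25 = 0.0900
d₁ = [ln(290/280) + (0.049 − 0.027 + ½·0.18²)·0.25] / (σ√T) = (0.0351 + 0.0095) / 0.0900 = 0.4960 ≈ 0.50
d₂ = 0.4960 − 0.0900 = 0.4060 ≈ 0.41
Pr(exercise) under Q = N(−d₂) = N(-0.41) = 0.3409

0.3409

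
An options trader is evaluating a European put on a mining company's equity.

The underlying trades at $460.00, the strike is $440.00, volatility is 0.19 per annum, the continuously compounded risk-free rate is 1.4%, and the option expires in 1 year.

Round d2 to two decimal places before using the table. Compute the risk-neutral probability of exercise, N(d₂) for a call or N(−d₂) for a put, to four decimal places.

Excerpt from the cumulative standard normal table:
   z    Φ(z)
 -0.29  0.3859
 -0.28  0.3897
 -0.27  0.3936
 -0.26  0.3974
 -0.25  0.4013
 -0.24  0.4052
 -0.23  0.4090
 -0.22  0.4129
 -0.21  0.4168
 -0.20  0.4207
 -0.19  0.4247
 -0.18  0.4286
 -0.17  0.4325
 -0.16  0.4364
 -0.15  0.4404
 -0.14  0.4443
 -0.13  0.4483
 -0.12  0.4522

0.4168

σ√T = 0.19·√1 = 0.1900
d₁ = [ln(460/440) + (0.014 + 0.19²/2)·1] / 0.1900 = [0.0445 + 0.0321] / 0.1900 = 0.4026 ≈ 0.40
d₂ = d₁ − σ√T = 0.4026 − 0.1900 = 0.2126 ≈ 0.21
Risk-neutral Pr[S_T < K] = N(−d₂) = N(-0.21) = 0.4168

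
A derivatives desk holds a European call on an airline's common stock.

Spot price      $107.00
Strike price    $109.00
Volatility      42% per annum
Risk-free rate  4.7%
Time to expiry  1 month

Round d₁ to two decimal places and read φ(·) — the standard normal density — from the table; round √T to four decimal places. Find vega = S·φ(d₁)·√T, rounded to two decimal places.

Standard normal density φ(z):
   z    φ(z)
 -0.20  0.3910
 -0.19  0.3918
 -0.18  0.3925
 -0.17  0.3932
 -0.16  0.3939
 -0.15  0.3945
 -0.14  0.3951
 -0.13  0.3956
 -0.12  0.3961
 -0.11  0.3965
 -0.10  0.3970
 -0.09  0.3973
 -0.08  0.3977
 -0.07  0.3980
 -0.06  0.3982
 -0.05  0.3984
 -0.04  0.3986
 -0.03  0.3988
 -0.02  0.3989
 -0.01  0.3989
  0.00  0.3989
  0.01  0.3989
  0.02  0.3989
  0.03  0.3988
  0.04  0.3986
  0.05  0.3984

12.30

σ√T = 0.42·√0.08333 = 0.1212
ln(S/K) + (r + σ²/2)T = ln(107/109) + (0.047 + 0.42²/2)·0.08333 = -0.0185 + 0.0113 = -0.0073
d₁ = -0.0073 / 0.1212 = -0.0598 → -0.06
√T = √0.08333 = 0.2887
φ(d₁) = φ(-0.06) = 0.3982
vega = S·φ(d₁)·√T = 107·0.3982·0.2887 = 12.3008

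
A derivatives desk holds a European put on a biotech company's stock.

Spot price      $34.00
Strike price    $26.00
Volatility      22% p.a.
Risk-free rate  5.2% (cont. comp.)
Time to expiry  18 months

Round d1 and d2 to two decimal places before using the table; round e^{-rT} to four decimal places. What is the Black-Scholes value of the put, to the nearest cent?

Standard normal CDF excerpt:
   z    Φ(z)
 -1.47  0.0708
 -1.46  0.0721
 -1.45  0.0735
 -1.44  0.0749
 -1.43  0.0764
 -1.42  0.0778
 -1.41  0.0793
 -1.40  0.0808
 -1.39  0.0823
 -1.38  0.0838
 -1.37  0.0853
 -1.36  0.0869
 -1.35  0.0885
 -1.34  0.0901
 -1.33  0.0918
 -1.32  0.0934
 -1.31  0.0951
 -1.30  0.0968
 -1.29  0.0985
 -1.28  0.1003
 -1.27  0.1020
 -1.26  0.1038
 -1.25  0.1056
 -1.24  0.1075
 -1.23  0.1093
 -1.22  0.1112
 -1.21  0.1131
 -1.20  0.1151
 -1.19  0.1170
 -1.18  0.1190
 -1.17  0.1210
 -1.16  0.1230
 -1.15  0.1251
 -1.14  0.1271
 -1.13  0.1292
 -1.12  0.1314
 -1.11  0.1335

$0.36

σ√T = 0.22·√1.5 = 0.2694
ln(S/K) + (r + σ²/2)T = ln(34/26) + (0.052 + 0.22²/2)·1.5 = 0.2683 + 0.1143 = 0.3826
d₁ = 0.3826 / 0.2694 = 1.4198 ⇒ 1.42
d₂ = d₁ − σ√T = 1.4198 − 0.2694 = 1.1504 ⇒ 1.15
e^(−rT) = e^(−0.052·1.5) = 0.9250
N(−d₂) = N(-1.15) = 0.1251;  N(−d₁) = N(-1.42) = 0.0778
P = 26·0.9250·0.1251 − 34·0.0778 = 3.0087 − 2.6452 = 0.3635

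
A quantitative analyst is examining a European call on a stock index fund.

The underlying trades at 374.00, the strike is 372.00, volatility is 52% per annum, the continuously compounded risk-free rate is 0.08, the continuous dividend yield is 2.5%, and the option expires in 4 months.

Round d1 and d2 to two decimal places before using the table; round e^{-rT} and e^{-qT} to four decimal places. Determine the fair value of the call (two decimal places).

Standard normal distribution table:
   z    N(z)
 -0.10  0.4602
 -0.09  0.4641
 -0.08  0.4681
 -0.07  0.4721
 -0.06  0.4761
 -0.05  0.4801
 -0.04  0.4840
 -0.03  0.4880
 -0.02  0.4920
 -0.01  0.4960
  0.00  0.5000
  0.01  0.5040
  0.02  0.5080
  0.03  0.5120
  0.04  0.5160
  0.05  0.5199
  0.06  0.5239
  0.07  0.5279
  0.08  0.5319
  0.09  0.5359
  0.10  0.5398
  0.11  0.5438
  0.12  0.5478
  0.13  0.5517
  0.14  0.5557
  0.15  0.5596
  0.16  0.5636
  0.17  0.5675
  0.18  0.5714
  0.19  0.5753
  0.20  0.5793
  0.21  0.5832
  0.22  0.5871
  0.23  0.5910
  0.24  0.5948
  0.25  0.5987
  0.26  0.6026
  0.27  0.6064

T = 0.3333;  σ√T = 0.3002
ln(S/K) + (r − q + σ²/2)T = ln(374/372) + (0.08 − 0.025 + 0.52²/2)·0.3333 = 0.0054 + 0.0634 = 0.0688
d₁ = 0.0688 / 0.3002 = 0.2290 which rounds to 0.23
d₂ = d₁ − σ√T = 0.2290 − 0.3002 = -0.0712 which rounds to -0.07
e^(−qT) = e^(−0.025·0.3333) = 0.9917;  e^(−rT) = e^(−0.08·0.3333) = 0.9737
N(d₁) = N(0.23) = 0.5910;  N(d₂) = N(-0.07) = 0.4721
C = 374·0.9917·0.5910 − 372·0.9737·0.4721 = 219.1994 − 171.0024 = 48.1971

48.20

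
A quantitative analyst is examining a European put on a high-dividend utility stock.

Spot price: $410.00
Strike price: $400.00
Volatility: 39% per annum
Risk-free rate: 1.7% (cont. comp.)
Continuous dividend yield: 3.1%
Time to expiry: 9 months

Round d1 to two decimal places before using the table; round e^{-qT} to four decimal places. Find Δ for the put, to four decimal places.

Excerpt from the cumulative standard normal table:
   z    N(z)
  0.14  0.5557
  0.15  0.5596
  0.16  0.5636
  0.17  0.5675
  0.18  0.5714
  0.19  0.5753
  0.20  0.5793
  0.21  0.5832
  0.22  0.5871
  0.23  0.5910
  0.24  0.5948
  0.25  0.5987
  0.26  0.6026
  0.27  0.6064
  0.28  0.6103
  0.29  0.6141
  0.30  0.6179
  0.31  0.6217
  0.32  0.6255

-0.4072

σ√T = 0.39 × 0.8660 = 0.3377
d₁ = [ln(410/400) + (0.017 − 0.031 + 0.39²/2)·0.75] / 0.3377 = [0.0247 + 0.0465] / 0.3377 = 0.2109 → 0.21
N(d₁) = N(0.21) = 0.5832
Δ_put = exp(−qT)·(N(d₁) − 1) = 0.9770·(0.5832 − 1) = -0.4072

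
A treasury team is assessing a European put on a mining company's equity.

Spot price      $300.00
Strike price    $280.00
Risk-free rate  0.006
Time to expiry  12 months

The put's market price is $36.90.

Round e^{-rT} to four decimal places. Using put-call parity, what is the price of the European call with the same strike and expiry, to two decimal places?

e^(−rT) = e^(−0.006·1) = 0.9940
Put-call parity: C − P = S − K·e^(−rT) = 300 − 280·0.9940 = 300 − 278.3200 = 21.6800
C = P + (C − P) = 36.90 + (21.6800) = 58.5800

$58.58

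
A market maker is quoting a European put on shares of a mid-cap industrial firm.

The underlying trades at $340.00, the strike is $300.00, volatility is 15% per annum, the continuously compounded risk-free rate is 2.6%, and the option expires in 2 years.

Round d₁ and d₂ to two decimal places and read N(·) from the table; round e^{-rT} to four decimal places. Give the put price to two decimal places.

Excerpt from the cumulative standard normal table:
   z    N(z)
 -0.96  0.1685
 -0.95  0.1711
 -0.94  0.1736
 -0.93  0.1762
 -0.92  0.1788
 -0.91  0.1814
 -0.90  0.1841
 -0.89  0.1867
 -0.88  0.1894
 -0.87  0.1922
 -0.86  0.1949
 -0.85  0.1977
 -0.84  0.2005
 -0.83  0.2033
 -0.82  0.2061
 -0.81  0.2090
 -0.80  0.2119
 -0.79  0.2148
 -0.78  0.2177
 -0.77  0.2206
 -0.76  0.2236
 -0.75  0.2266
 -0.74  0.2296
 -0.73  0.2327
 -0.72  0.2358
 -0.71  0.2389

T = 2;  σ√T = 0.2121
d₁ = [ln(340/300) + (0.026 + 0.15²/2)·2] / 0.2121 = [0.1252 + 0.0745] / 0.2121 = 0.9412 ⇒ 0.94
d₂ = d₁ − σ√T = 0.9412 − 0.2121 = 0.7291 ⇒ 0.73
e^(−rT) = e^(−0.026·2) = 0.9493
N(−d₂) = N(-0.73) = 0.2327;  N(−d₁) = N(-0.94) = 0.1736
P = 300·0.9493·0.2327 − 340·0.1736 = 66.2706 − 59.0240 = 7.2466

$7.25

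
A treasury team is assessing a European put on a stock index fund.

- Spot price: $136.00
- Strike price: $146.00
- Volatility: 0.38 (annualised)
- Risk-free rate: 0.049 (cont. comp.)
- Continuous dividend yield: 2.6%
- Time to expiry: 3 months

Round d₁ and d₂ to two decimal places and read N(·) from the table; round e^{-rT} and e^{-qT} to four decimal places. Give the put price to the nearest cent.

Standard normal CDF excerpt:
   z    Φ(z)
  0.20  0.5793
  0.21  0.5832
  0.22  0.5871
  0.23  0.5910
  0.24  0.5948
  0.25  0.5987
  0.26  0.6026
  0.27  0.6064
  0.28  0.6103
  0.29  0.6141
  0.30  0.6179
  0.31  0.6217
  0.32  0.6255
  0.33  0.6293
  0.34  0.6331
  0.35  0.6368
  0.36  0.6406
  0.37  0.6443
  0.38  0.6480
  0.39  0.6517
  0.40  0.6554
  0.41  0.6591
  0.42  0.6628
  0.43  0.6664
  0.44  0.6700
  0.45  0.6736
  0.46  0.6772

T = 0.25;  σ√T = 0.1900
d₁ = [ln(136/146) + (0.049 − 0.026 + 0.38²/2)·0.25] / 0.1900 = [-0.0710 + 0.0238] / 0.1900 = -0.2482 → -0.25
d₂ = d₁ − σ√T = -0.2482 − 0.1900 = -0.4382 → -0.44
exp(−qT) = exp(−0.026·0.25) = 0.9935;  exp(−rT) = exp(−0.049·0.25) = 0.9878
N(−d₂) = N(0.44) = 0.6700;  N(−d₁) = N(0.25) = 0.5987
P = 146·0.9878·0.6700 − 136·0.9935·0.5987 = 96.6266 − 80.8939 = 15.7326

$15.73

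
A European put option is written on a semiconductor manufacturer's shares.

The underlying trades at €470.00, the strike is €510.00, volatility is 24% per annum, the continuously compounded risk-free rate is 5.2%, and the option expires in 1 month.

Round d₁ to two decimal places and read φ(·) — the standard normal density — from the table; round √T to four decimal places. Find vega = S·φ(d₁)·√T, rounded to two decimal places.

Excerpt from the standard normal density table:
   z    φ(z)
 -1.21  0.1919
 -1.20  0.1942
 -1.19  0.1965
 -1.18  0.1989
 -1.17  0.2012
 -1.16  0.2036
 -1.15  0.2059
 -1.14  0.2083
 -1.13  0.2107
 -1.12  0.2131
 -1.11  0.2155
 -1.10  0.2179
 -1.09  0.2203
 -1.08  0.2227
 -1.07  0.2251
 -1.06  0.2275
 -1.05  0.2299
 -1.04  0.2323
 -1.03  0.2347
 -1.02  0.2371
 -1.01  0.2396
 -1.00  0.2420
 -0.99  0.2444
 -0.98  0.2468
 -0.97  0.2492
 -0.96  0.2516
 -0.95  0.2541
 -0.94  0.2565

30.22

σ√T = 0.24 × 0.2887 = 0.0693
d₁ = [ln(470/510) + (0.052 + 0.24²/2)·0.08333] / 0.0693 = [-0.0817 + 0.0067] / 0.0693 = -1.0817 which rounds to -1.08
√T = √0.08333 = 0.2887
φ(d₁) = φ(-1.08) = 0.2227
vega = S·φ(d₁)·√T = 470·0.2227·0.2887 = 30.2179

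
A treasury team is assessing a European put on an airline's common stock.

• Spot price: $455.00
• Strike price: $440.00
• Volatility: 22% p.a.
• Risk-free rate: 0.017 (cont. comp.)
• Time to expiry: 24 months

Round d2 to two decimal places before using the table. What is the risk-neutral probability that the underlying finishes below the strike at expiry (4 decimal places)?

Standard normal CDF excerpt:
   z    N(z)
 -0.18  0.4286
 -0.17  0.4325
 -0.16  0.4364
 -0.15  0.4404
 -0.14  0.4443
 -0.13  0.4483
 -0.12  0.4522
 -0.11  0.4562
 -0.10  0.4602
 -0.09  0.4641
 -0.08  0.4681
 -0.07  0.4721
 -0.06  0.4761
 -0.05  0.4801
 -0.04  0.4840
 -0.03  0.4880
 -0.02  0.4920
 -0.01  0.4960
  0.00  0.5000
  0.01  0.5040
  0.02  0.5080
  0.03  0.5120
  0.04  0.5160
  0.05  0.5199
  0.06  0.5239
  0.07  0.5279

σ√T = 0.22 × 1.4142 = 0.3111
d₁ = [ln(455/440) + (0.017 + ½·0.22²)·2] / (σ√T) = (0.0335 + 0.0824) / 0.3111 = 0.3726 → 0.37
d₂ = 0.3726 − 0.3111 = 0.0615 → 0.06
Pr(exercise) under Q = N(−d₂) = N(-0.06) = 0.4761

0.4761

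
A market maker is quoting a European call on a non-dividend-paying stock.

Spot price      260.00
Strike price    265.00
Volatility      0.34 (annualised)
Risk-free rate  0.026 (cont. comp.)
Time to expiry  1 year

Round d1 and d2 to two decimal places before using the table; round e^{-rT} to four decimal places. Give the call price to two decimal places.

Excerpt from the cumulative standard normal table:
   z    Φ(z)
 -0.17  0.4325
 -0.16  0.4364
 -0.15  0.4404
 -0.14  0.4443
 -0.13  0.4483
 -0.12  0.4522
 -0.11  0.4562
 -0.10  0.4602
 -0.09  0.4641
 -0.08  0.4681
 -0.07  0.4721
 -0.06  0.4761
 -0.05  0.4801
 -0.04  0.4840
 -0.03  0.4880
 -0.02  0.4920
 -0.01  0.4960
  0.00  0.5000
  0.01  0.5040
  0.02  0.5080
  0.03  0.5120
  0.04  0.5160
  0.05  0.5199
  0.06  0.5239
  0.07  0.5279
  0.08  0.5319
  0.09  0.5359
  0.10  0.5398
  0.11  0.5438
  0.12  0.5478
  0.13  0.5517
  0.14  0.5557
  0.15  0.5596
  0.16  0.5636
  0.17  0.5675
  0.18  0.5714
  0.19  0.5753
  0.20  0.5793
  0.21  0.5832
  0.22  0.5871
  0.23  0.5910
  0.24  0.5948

35.87

σ√T = 0.34·√1 = 0.3400
ln(S/K) + (r + σ²/2)T = ln(260/265) + (0.026 + 0.34²/2)·1 = -0.0190 + 0.0838 = 0.0648
d₁ = 0.0648 / 0.3400 = 0.1904 → 0.19
d₂ = d₁ − σ√T = 0.1904 − 0.3400 = -0.1496 → -0.15
exp(−rT) = exp(−0.026·1) = 0.9743
C = 260·N(0.19) − 265·0.9743·N(-0.15) = 260·0.5753 − 265·0.9743·0.4404 = 149.5780 − 113.7067 = 35.8713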